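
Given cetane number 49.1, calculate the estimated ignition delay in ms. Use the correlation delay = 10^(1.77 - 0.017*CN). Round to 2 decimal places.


delay = 10^(1.77 - 0.017*CN)
Exponent = 1.77 - 0.017*49.1 = 0.9353
delay = 10^0.9353 = 8.62 ms


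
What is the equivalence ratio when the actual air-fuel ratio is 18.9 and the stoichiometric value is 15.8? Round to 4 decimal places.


phi = AFR_stoich / AFR_actual
phi = 15.8 / 18.9 = 0.8360


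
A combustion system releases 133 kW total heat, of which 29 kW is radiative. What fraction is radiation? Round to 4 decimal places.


f_rad = Q_rad / Q_total
f_rad = 29 / 133 = 0.2180


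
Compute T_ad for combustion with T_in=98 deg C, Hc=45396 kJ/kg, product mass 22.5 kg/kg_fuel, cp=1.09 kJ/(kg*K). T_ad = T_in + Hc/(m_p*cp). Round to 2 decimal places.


T_ad = T_in + Hc / (m_p * cp)
Denominator = 22.5 * 1.09 = 24.5250
Temperature rise = 45396 / 24.5250 = 1851.01 K
T_ad = 98 + 1851.01 = 1949.01 deg C


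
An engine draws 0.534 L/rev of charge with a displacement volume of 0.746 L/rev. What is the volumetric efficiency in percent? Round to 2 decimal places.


eta_v = (V_actual / V_disp) * 100
Ratio = 0.534 / 0.746 = 0.7158
eta_v = 0.7158 * 100 = 71.58%


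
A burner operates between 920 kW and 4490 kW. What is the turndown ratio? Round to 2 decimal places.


TDR = Q_max / Q_min
TDR = 4490 / 920 = 4.88


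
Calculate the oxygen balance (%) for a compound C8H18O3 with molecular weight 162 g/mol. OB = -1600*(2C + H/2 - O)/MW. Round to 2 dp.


OB = -1600 * (2C + H/2 - O) / MW
Inner = 2*8 + 18/2 - 3 = 22.00
OB = -1600 * 22.00 / 162 = -217.28%


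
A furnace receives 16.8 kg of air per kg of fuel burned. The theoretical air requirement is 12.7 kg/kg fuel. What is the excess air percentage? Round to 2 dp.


Excess air = actual - stoichiometric = 16.8 - 12.7 = 4.10 kg/kg fuel
Excess air % = (excess / stoich) * 100 = (4.10 / 12.7) * 100 = 32.28%


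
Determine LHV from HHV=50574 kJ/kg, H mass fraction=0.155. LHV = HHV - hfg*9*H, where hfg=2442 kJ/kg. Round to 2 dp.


LHV = HHV - hfg * 9 * H
Water correction = 2442 * 9 * 0.155 = 3406.590 kJ/kg
LHV = 50574 - 3406.590 = 47167.41 kJ/kg


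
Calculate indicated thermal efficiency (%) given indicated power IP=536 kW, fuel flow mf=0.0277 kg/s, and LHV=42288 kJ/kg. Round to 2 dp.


eta_ith = (IP / (mf * LHV)) * 100
Denominator = 0.0277 * 42288 = 1171.3776 kW
eta_ith = (536 / 1171.3776) * 100 = 45.76%


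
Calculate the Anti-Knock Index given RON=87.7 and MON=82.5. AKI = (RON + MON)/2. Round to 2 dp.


AKI = (RON + MON) / 2
AKI = (87.7 + 82.5) / 2
AKI = 170.2 / 2 = 85.10


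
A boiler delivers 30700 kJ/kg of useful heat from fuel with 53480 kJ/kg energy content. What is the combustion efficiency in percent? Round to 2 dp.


Efficiency = (Q_useful / Q_fuel) * 100
Efficiency = (30700 / 53480) * 100
Efficiency = 0.5740 * 100 = 57.40%


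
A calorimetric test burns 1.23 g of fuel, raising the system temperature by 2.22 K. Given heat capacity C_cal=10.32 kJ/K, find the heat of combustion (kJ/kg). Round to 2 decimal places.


Hc = C_cal * delta_T / m_fuel
Q_released = 10.32 * 2.22 = 22.9104 kJ
m_fuel = 1.23 g = 1.23/1000 kg = 0.001230 kg
Hc = 22.9104 / 0.001230 = 18626.34 kJ/kg


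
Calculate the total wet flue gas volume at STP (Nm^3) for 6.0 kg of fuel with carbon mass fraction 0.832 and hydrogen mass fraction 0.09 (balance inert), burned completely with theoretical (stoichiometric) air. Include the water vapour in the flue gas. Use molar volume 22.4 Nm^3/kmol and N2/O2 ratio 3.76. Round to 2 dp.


Per kg fuel: CO2 = (C/12 kmol)*22.4 = (0.832/12)*22.4 = 1.55307 Nm^3
Per kg fuel: H2O = (H/2 kmol)*22.4 = (0.09/2)*22.4 = 1.00800 Nm^3
O2 needed per kg fuel = C/12 + H/4 = 0.832/12 + 0.09/4 = 0.09183333 kmol
Per kg fuel: N2 = O2*3.76*22.4 = 0.09183333*3.76*22.4 = 7.73457 Nm^3
Total per kg = 1.55307 + 1.00800 + 7.73457 = 10.29564 Nm^3
Total = 10.29564 * 6.0 = 61.77 Nm^3


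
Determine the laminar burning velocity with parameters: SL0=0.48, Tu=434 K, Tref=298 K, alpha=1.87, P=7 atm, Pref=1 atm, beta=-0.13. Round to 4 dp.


SL = SL0 * (Tu/Tref)^alpha * (P/Pref)^beta
T ratio = 434/298 = 1.45637584
(T ratio)^alpha = 1.45637584^1.87 = 2.019861
(P/Pref)^beta = 7^(-0.13) = 0.776492
SL = 0.48 * 2.019861 * 0.776492 = 0.7528 m/s


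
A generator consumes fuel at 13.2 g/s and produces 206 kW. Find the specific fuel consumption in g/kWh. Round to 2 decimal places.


SFC = (mf / BP) * 3600
Rate = 13.2 / 206 = 0.064078 g/(s*kW)
SFC = 0.064078 * 3600 = 230.68 g/kWh


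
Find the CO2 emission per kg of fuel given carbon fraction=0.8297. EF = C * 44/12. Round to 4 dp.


EF = C_frac * (M_CO2 / M_C)
EF = 0.8297 * (44/12)
EF = 0.8297 * 3.666667 = 3.0422 kg_CO2/kg_fuel


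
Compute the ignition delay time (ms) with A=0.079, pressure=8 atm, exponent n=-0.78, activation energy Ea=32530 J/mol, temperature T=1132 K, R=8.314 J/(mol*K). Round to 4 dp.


tau = A * P^n * exp(Ea/(R*T))
P^n = 8^(-0.78) = 0.19751033
Ea/(R*T) = 32530/(8.314*1132) = 3.456429
exp(Ea/(R*T)) = 31.703555
tau = 0.079 * 0.19751033 * 31.703555 = 0.4947 ms


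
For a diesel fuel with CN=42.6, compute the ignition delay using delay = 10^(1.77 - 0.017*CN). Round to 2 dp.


delay = 10^(1.77 - 0.017*CN)
Exponent = 1.77 - 0.017*42.6 = 1.0458
delay = 10^1.0458 = 11.11 ms


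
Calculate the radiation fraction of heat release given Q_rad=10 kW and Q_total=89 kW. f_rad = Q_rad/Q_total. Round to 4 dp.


f_rad = Q_rad / Q_total
f_rad = 10 / 89 = 0.1124


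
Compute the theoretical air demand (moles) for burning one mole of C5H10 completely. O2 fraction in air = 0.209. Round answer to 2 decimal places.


Balanced combustion: C5H10 + 7.5 O2 -> 5 CO2 + 5 H2O
O2 needed = C + H/4 = 5 + 10/4 = 7.50 moles
Air moles = O2 / 0.209 = 7.50 / 0.209 = 35.89 moles air


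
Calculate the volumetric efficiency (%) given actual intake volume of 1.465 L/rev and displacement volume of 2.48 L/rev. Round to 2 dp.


eta_v = (V_actual / V_disp) * 100
Ratio = 1.465 / 2.48 = 0.5907
eta_v = 0.5907 * 100 = 59.07%


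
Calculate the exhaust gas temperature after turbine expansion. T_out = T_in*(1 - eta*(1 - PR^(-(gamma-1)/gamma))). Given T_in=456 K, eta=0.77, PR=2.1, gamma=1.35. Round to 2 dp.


T_out = T_in * (1 - eta * (1 - PR^(-(gamma-1)/gamma)))
Exponent = -(1.35-1)/1.35 = -0.25925926
PR^exp = 2.1^(-0.25925926) = 0.82501466
Factor = 1 - 0.77*(1 - 0.82501466) = 0.86526129
T_out = 456 * 0.86526129 = 394.56 K


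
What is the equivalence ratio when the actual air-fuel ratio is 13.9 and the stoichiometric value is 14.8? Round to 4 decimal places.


phi = AFR_stoich / AFR_actual
phi = 14.8 / 13.9 = 1.0647


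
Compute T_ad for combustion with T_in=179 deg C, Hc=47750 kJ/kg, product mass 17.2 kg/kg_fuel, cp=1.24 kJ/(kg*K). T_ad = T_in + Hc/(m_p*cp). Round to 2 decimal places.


T_ad = T_in + Hc / (m_p * cp)
Denominator = 17.2 * 1.24 = 21.3280
Temperature rise = 47750 / 21.3280 = 2238.84 K
T_ad = 179 + 2238.84 = 2417.84 deg C


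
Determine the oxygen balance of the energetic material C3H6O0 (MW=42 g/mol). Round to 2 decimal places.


OB = -1600 * (2C + H/2 - O) / MW
Inner = 2*3 + 6/2 - 0 = 9.00
OB = -1600 * 9.00 / 42 = -342.86%


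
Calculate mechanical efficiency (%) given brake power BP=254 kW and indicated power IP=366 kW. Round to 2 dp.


eta_mech = (BP / IP) * 100
Ratio = 254 / 366 = 0.6940
eta_mech = 0.6940 * 100 = 69.40%


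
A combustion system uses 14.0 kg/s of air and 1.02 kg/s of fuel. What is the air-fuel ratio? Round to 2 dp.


AFR = m_air / m_fuel
AFR = 14.0 / 1.02 = 13.73


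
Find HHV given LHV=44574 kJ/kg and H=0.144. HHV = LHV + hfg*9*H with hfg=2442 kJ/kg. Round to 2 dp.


HHV = LHV + hfg * 9 * H
Water addition = 2442 * 9 * 0.144 = 3164.832 kJ/kg
HHV = 44574 + 3164.832 = 47738.83 kJ/kg


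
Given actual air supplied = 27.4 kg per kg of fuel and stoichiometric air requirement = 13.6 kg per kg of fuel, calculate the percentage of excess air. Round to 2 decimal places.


Excess air = actual - stoichiometric = 27.4 - 13.6 = 13.80 kg/kg fuel
Excess air % = (excess / stoich) * 100 = (13.80 / 13.6) * 100 = 101.47%


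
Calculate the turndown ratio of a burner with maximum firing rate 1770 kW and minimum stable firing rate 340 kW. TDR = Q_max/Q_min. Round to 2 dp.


TDR = Q_max / Q_min
TDR = 1770 / 340 = 5.21


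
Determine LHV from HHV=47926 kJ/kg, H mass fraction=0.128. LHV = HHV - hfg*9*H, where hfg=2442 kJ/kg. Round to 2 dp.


LHV = HHV - hfg * 9 * H
Water correction = 2442 * 9 * 0.128 = 2813.184 kJ/kg
LHV = 47926 - 2813.184 = 45112.82 kJ/kg


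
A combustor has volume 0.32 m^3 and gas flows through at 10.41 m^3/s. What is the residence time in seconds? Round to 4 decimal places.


tau = V / Q_flow
tau = 0.32 / 10.41 = 0.0307 s


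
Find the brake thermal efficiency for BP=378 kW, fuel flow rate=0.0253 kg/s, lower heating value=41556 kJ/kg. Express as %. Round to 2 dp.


eta_BTE = (BP / (mf * LHV)) * 100
Denominator = 0.0253 * 41556 = 1051.3668 kW
eta_BTE = (378 / 1051.3668) * 100 = 35.95%


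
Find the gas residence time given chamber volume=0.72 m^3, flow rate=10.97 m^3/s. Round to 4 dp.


tau = V / Q_flow
tau = 0.72 / 10.97 = 0.0656 s


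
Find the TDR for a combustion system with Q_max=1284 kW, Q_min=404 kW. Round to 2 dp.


TDR = Q_max / Q_min
TDR = 1284 / 404 = 3.18


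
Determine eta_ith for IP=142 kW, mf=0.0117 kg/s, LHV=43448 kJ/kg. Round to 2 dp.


eta_ith = (IP / (mf * LHV)) * 100
Denominator = 0.0117 * 43448 = 508.3416 kW
eta_ith = (142 / 508.3416) * 100 = 27.93%


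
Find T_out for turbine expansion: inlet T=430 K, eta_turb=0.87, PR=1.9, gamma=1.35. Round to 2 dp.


T_out = T_in * (1 - eta * (1 - PR^(-(gamma-1)/gamma)))
Exponent = -(1.35-1)/1.35 = -0.25925926
PR^exp = 1.9^(-0.25925926) = 0.84670193
Factor = 1 - 0.87*(1 - 0.84670193) = 0.86663068
T_out = 430 * 0.86663068 = 372.65 K


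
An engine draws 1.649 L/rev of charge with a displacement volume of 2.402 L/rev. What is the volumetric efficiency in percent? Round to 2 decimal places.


eta_v = (V_actual / V_disp) * 100
Ratio = 1.649 / 2.402 = 0.6865
eta_v = 0.6865 * 100 = 68.65%


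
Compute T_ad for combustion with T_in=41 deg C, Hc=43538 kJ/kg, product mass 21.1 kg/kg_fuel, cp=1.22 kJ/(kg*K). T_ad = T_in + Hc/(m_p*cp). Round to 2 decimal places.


T_ad = T_in + Hc / (m_p * cp)
Denominator = 21.1 * 1.22 = 25.7420
Temperature rise = 43538 / 25.7420 = 1691.32 K
T_ad = 41 + 1691.32 = 1732.32 deg C


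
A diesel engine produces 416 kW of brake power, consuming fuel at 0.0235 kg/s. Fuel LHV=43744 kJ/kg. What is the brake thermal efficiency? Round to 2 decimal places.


eta_BTE = (BP / (mf * LHV)) * 100
Denominator = 0.0235 * 43744 = 1027.9840 kW
eta_BTE = (416 / 1027.9840) * 100 = 40.47%


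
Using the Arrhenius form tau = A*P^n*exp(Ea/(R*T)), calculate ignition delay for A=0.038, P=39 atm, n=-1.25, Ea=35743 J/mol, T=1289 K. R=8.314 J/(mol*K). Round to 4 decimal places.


tau = A * P^n * exp(Ea/(R*T))
P^n = 39^(-1.25) = 0.01026052
Ea/(R*T) = 35743/(8.314*1289) = 3.335247
exp(Ea/(R*T)) = 28.085333
tau = 0.038 * 0.01026052 * 28.085333 = 0.0110 ms


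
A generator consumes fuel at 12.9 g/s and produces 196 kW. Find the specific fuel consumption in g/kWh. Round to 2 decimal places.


SFC = (mf / BP) * 3600
Rate = 12.9 / 196 = 0.065816 g/(s*kW)
SFC = 0.065816 * 3600 = 236.94 g/kWh


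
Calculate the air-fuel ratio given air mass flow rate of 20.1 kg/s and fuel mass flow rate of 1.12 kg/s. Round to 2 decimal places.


AFR = m_air / m_fuel
AFR = 20.1 / 1.12 = 17.95


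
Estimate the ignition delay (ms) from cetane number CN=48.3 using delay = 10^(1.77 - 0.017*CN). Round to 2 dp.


delay = 10^(1.77 - 0.017*CN)
Exponent = 1.77 - 0.017*48.3 = 0.9489
delay = 10^0.9489 = 8.89 ms


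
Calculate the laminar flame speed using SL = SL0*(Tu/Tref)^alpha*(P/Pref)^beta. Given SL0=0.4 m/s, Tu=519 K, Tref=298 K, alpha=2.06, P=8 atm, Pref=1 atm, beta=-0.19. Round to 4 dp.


SL = SL0 * (Tu/Tref)^alpha * (P/Pref)^beta
T ratio = 519/298 = 1.74161074
(T ratio)^alpha = 1.74161074^2.06 = 3.135879
(P/Pref)^beta = 8^(-0.19) = 0.673617
SL = 0.4 * 3.135879 * 0.673617 = 0.8450 m/s


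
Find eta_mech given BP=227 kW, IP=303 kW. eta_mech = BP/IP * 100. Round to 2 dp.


eta_mech = (BP / IP) * 100
Ratio = 227 / 303 = 0.7492
eta_mech = 0.7492 * 100 = 74.92%


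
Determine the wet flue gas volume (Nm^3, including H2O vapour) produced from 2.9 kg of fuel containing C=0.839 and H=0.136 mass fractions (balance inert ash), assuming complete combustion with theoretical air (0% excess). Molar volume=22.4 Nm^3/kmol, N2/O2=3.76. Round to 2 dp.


Per kg fuel: CO2 = (C/12 kmol)*22.4 = (0.839/12)*22.4 = 1.56613 Nm^3
Per kg fuel: H2O = (H/2 kmol)*22.4 = (0.136/2)*22.4 = 1.52320 Nm^3
O2 needed per kg fuel = C/12 + H/4 = 0.839/12 + 0.136/4 = 0.10391667 kmol
Per kg fuel: N2 = O2*3.76*22.4 = 0.10391667*3.76*22.4 = 8.75228 Nm^3
Total per kg = 1.56613 + 1.52320 + 8.75228 = 11.84161 Nm^3
Total = 11.84161 * 2.9 = 34.34 Nm^3


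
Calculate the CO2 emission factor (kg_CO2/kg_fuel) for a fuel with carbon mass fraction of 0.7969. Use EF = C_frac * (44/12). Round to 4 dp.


EF = C_frac * (M_CO2 / M_C)
EF = 0.7969 * (44/12)
EF = 0.7969 * 3.666667 = 2.9220 kg_CO2/kg_fuel


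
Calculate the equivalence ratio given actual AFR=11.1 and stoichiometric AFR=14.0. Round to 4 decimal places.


phi = AFR_stoich / AFR_actual
phi = 14.0 / 11.1 = 1.2613


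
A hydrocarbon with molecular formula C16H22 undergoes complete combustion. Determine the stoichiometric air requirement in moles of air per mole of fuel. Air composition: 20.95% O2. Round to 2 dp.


Balanced combustion: C16H22 + 21.5 O2 -> 16 CO2 + 11 H2O
O2 needed = C + H/4 = 16 + 22/4 = 21.50 moles
Air moles = O2 / 0.2095 = 21.50 / 0.2095 = 102.63 moles air


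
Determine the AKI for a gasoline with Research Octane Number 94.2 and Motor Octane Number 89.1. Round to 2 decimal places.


AKI = (RON + MON) / 2
AKI = (94.2 + 89.1) / 2
AKI = 183.3 / 2 = 91.65


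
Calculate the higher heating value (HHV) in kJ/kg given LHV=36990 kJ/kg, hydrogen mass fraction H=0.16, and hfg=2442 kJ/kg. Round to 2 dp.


HHV = LHV + hfg * 9 * H
Water addition = 2442 * 9 * 0.16 = 3516.480 kJ/kg
HHV = 36990 + 3516.480 = 40506.48 kJ/kg


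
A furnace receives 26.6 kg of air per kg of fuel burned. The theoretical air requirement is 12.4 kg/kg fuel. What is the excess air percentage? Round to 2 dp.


Excess air = actual - stoichiometric = 26.6 - 12.4 = 14.20 kg/kg fuel
Excess air % = (excess / stoich) * 100 = (14.20 / 12.4) * 100 = 114.52%


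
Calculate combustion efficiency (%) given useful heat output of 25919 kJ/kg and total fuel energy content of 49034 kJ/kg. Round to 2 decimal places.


Efficiency = (Q_useful / Q_fuel) * 100
Efficiency = (25919 / 49034) * 100
Efficiency = 0.5286 * 100 = 52.86%


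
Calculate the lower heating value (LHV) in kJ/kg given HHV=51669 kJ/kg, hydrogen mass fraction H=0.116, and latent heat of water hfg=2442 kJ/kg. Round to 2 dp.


LHV = HHV - hfg * 9 * H
Water correction = 2442 * 9 * 0.116 = 2549.448 kJ/kg
LHV = 51669 - 2549.448 = 49119.55 kJ/kg


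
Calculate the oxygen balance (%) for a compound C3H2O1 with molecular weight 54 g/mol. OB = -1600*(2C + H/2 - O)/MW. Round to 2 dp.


OB = -1600 * (2C + H/2 - O) / MW
Inner = 2*3 + 2/2 - 1 = 6.00
OB = -1600 * 6.00 / 54 = -177.78%


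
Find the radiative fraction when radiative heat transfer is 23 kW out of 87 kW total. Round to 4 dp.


f_rad = Q_rad / Q_total
f_rad = 23 / 87 = 0.2644


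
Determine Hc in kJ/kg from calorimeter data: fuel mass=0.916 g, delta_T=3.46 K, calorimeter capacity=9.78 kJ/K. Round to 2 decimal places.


Hc = C_cal * delta_T / m_fuel
Q_released = 9.78 * 3.46 = 33.8388 kJ
m_fuel = 0.916 g = 0.916/1000 kg = 0.000916 kg
Hc = 33.8388 / 0.000916 = 36941.92 kJ/kg


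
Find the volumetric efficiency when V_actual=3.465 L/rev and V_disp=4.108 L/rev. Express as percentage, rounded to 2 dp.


eta_v = (V_actual / V_disp) * 100
Ratio = 3.465 / 4.108 = 0.8435
eta_v = 0.8435 * 100 = 84.35%


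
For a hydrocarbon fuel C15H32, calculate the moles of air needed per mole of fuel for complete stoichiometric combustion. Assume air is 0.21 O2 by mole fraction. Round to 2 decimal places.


Balanced combustion: C15H32 + 23 O2 -> 15 CO2 + 16 H2O
O2 needed = C + H/4 = 15 + 32/4 = 23.00 moles
Air moles = O2 / 0.21 = 23.00 / 0.21 = 109.52 moles air


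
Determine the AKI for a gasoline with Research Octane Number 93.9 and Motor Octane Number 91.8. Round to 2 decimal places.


AKI = (RON + MON) / 2
AKI = (93.9 + 91.8) / 2
AKI = 185.7 / 2 = 92.85


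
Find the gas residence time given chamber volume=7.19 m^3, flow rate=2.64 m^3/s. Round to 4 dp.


tau = V / Q_flow
tau = 7.19 / 2.64 = 2.7235 s


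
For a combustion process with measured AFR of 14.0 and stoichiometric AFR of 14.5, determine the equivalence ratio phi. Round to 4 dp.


phi = AFR_stoich / AFR_actual
phi = 14.5 / 14.0 = 1.0357


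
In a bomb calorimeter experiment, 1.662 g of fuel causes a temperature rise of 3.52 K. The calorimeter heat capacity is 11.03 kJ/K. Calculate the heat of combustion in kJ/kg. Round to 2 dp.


Hc = C_cal * delta_T / m_fuel
Q_released = 11.03 * 3.52 = 38.8256 kJ
m_fuel = 1.662 g = 1.662/1000 kg = 0.001662 kg
Hc = 38.8256 / 0.001662 = 23360.77 kJ/kg


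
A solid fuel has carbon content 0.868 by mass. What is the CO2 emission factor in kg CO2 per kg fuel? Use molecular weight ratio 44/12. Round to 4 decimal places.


EF = C_frac * (M_CO2 / M_C)
EF = 0.868 * (44/12)
EF = 0.868 * 3.666667 = 3.1827 kg_CO2/kg_fuel


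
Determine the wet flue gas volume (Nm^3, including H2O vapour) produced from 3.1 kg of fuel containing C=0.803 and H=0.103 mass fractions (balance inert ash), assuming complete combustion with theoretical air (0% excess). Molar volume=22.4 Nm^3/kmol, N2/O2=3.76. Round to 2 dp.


Per kg fuel: CO2 = (C/12 kmol)*22.4 = (0.803/12)*22.4 = 1.49893 Nm^3
Per kg fuel: H2O = (H/2 kmol)*22.4 = (0.103/2)*22.4 = 1.15360 Nm^3
O2 needed per kg fuel = C/12 + H/4 = 0.803/12 + 0.103/4 = 0.09266667 kmol
Per kg fuel: N2 = O2*3.76*22.4 = 0.09266667*3.76*22.4 = 7.80476 Nm^3
Total per kg = 1.49893 + 1.15360 + 7.80476 = 10.45729 Nm^3
Total = 10.45729 * 3.1 = 32.42 Nm^3


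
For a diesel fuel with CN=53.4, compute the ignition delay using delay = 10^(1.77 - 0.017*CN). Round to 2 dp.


delay = 10^(1.77 - 0.017*CN)
Exponent = 1.77 - 0.017*53.4 = 0.8622
delay = 10^0.8622 = 7.28 ms


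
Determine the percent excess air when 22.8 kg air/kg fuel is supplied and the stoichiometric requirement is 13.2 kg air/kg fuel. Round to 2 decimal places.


Excess air = actual - stoichiometric = 22.8 - 13.2 = 9.60 kg/kg fuel
Excess air % = (excess / stoich) * 100 = (9.60 / 13.2) * 100 = 72.73%


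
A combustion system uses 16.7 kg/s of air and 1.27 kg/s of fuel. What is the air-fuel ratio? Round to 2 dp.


AFR = m_air / m_fuel
AFR = 16.7 / 1.27 = 13.15


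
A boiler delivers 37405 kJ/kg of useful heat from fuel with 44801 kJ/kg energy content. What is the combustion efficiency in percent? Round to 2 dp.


Efficiency = (Q_useful / Q_fuel) * 100
Efficiency = (37405 / 44801) * 100
Efficiency = 0.8349 * 100 = 83.49%


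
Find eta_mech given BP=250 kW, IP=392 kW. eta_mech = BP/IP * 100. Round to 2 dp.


eta_mech = (BP / IP) * 100
Ratio = 250 / 392 = 0.6378
eta_mech = 0.6378 * 100 = 63.78%


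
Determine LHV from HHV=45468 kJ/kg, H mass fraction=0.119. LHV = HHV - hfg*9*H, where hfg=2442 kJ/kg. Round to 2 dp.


LHV = HHV - hfg * 9 * H
Water correction = 2442 * 9 * 0.119 = 2615.382 kJ/kg
LHV = 45468 - 2615.382 = 42852.62 kJ/kg


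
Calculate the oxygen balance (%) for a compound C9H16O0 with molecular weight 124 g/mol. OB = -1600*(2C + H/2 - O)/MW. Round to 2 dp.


OB = -1600 * (2C + H/2 - O) / MW
Inner = 2*9 + 16/2 - 0 = 26.00
OB = -1600 * 26.00 / 124 = -335.48%


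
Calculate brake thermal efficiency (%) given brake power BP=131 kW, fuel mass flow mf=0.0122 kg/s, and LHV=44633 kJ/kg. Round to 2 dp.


eta_BTE = (BP / (mf * LHV)) * 100
Denominator = 0.0122 * 44633 = 544.5226 kW
eta_BTE = (131 / 544.5226) * 100 = 24.06%


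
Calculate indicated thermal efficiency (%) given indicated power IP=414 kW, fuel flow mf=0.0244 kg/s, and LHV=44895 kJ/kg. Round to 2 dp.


eta_ith = (IP / (mf * LHV)) * 100
Denominator = 0.0244 * 44895 = 1095.4380 kW
eta_ith = (414 / 1095.4380) * 100 = 37.79%


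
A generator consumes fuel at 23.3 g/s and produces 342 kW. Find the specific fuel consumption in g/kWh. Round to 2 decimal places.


SFC = (mf / BP) * 3600
Rate = 23.3 / 342 = 0.068129 g/(s*kW)
SFC = 0.068129 * 3600 = 245.26 g/kWh


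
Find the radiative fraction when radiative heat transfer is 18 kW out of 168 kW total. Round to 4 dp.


f_rad = Q_rad / Q_total
f_rad = 18 / 168 = 0.1071


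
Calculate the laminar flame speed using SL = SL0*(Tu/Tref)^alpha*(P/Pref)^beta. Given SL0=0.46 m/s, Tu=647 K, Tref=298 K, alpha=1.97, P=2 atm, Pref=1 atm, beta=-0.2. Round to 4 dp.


SL = SL0 * (Tu/Tref)^alpha * (P/Pref)^beta
T ratio = 647/298 = 2.17114094
(T ratio)^alpha = 2.17114094^1.97 = 4.605485
(P/Pref)^beta = 2^(-0.2) = 0.870551
SL = 0.46 * 4.605485 * 0.870551 = 1.8443 m/s


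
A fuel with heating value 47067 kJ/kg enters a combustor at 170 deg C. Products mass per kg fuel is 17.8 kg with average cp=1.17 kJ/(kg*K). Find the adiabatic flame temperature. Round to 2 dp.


T_ad = T_in + Hc / (m_p * cp)
Denominator = 17.8 * 1.17 = 20.8260
Temperature rise = 47067 / 20.8260 = 2260.01 K
T_ad = 170 + 2260.01 = 2430.01 deg C


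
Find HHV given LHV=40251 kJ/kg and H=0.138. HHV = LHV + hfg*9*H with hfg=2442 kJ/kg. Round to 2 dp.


HHV = LHV + hfg * 9 * H
Water addition = 2442 * 9 * 0.138 = 3032.964 kJ/kg
HHV = 40251 + 3032.964 = 43283.96 kJ/kg


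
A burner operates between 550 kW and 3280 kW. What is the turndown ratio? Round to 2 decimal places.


TDR = Q_max / Q_min
TDR = 3280 / 550 = 5.96


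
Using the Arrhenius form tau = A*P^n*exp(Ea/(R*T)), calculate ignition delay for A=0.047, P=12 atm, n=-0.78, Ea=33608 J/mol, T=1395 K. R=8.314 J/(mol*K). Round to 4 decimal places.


tau = A * P^n * exp(Ea/(R*T))
P^n = 12^(-0.78) = 0.14395894
Ea/(R*T) = 33608/(8.314*1395) = 2.897733
exp(Ea/(R*T)) = 18.133000
tau = 0.047 * 0.14395894 * 18.133000 = 0.1227 ms


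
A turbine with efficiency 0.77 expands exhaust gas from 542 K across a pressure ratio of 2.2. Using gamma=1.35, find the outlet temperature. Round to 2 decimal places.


T_out = T_in * (1 - eta * (1 - PR^(-(gamma-1)/gamma)))
Exponent = -(1.35-1)/1.35 = -0.25925926
PR^exp = 2.2^(-0.25925926) = 0.81512413
Factor = 1 - 0.77*(1 - 0.81512413) = 0.85764558
T_out = 542 * 0.85764558 = 464.84 K


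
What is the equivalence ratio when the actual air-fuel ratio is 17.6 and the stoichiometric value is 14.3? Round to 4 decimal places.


phi = AFR_stoich / AFR_actual
phi = 14.3 / 17.6 = 0.8125


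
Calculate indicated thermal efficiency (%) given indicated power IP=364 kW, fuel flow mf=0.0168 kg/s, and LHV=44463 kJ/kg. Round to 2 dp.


eta_ith = (IP / (mf * LHV)) * 100
Denominator = 0.0168 * 44463 = 746.9784 kW
eta_ith = (364 / 746.9784) * 100 = 48.73%


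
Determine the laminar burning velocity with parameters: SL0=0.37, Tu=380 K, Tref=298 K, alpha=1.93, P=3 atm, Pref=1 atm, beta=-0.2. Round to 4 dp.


SL = SL0 * (Tu/Tref)^alpha * (P/Pref)^beta
T ratio = 380/298 = 1.27516779
(T ratio)^alpha = 1.27516779^1.93 = 1.598619
(P/Pref)^beta = 3^(-0.2) = 0.802742
SL = 0.37 * 1.598619 * 0.802742 = 0.4748 m/s


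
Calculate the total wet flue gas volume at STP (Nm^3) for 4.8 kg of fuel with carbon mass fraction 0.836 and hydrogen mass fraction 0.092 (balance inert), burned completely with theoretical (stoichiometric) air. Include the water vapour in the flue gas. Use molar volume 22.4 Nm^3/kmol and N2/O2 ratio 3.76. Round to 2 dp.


Per kg fuel: CO2 = (C/12 kmol)*22.4 = (0.836/12)*22.4 = 1.56053 Nm^3
Per kg fuel: H2O = (H/2 kmol)*22.4 = (0.092/2)*22.4 = 1.03040 Nm^3
O2 needed per kg fuel = C/12 + H/4 = 0.836/12 + 0.092/4 = 0.09266667 kmol
Per kg fuel: N2 = O2*3.76*22.4 = 0.09266667*3.76*22.4 = 7.80476 Nm^3
Total per kg = 1.56053 + 1.03040 + 7.80476 = 10.39569 Nm^3
Total = 10.39569 * 4.8 = 49.90 Nm^3


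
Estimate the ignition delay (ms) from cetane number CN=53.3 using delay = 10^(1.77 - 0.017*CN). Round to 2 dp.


delay = 10^(1.77 - 0.017*CN)
Exponent = 1.77 - 0.017*53.3 = 0.8639
delay = 10^0.8639 = 7.31 ms


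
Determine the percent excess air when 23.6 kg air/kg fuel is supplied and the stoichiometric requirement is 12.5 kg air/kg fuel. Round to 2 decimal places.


Excess air = actual - stoichiometric = 23.6 - 12.5 = 11.10 kg/kg fuel
Excess air % = (excess / stoich) * 100 = (11.10 / 12.5) * 100 = 88.80%


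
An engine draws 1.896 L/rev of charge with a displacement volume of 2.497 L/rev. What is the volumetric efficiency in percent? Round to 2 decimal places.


eta_v = (V_actual / V_disp) * 100
Ratio = 1.896 / 2.497 = 0.7593
eta_v = 0.7593 * 100 = 75.93%


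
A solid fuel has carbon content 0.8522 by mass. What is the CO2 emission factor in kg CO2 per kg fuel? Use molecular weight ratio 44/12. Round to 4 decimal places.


EF = C_frac * (M_CO2 / M_C)
EF = 0.8522 * (44/12)
EF = 0.8522 * 3.666667 = 3.1247 kg_CO2/kg_fuel


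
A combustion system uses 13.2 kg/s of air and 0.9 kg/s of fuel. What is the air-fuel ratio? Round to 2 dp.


AFR = m_air / m_fuel
AFR = 13.2 / 0.9 = 14.67


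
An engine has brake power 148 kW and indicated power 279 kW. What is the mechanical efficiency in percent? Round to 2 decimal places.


eta_mech = (BP / IP) * 100
Ratio = 148 / 279 = 0.5305
eta_mech = 0.5305 * 100 = 53.05%


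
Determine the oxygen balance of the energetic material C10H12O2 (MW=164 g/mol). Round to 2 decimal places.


OB = -1600 * (2C + H/2 - O) / MW
Inner = 2*10 + 12/2 - 2 = 24.00
OB = -1600 * 24.00 / 164 = -234.15%


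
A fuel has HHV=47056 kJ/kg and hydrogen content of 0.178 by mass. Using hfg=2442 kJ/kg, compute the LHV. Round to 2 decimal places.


LHV = HHV - hfg * 9 * H
Water correction = 2442 * 9 * 0.178 = 3912.084 kJ/kg
LHV = 47056 - 3912.084 = 43143.92 kJ/kg


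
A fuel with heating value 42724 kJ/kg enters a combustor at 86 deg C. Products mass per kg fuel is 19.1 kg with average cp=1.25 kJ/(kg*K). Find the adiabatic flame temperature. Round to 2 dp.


T_ad = T_in + Hc / (m_p * cp)
Denominator = 19.1 * 1.25 = 23.8750
Temperature rise = 42724 / 23.8750 = 1789.49 K
T_ad = 86 + 1789.49 = 1875.49 deg C


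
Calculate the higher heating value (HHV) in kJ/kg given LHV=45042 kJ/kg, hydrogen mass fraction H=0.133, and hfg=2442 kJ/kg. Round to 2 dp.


HHV = LHV + hfg * 9 * H
Water addition = 2442 * 9 * 0.133 = 2923.074 kJ/kg
HHV = 45042 + 2923.074 = 47965.07 kJ/kg


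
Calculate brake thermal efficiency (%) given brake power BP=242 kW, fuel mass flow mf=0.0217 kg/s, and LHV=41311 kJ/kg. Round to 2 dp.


eta_BTE = (BP / (mf * LHV)) * 100
Denominator = 0.0217 * 41311 = 896.4487 kW
eta_BTE = (242 / 896.4487) * 100 = 27.00%


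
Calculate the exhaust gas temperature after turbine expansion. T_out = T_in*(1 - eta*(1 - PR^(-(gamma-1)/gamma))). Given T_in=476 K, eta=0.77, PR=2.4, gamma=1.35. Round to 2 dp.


T_out = T_in * (1 - eta * (1 - PR^(-(gamma-1)/gamma)))
Exponent = -(1.35-1)/1.35 = -0.25925926
PR^exp = 2.4^(-0.25925926) = 0.79694200
Factor = 1 - 0.77*(1 - 0.79694200) = 0.84364534
T_out = 476 * 0.84364534 = 401.58 K


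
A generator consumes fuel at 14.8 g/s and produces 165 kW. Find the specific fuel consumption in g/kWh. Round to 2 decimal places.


SFC = (mf / BP) * 3600
Rate = 14.8 / 165 = 0.089697 g/(s*kW)
SFC = 0.089697 * 3600 = 322.91 g/kWh


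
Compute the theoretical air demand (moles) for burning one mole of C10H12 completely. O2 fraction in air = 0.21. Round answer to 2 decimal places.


Balanced combustion: C10H12 + 13 O2 -> 10 CO2 + 6 H2O
O2 needed = C + H/4 = 10 + 12/4 = 13.00 moles
Air moles = O2 / 0.21 = 13.00 / 0.21 = 61.90 moles air


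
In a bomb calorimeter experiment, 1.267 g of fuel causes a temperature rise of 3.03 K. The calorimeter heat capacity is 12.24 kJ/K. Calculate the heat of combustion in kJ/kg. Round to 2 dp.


Hc = C_cal * delta_T / m_fuel
Q_released = 12.24 * 3.03 = 37.0872 kJ
m_fuel = 1.267 g = 1.267/1000 kg = 0.001267 kg
Hc = 37.0872 / 0.001267 = 29271.67 kJ/kg


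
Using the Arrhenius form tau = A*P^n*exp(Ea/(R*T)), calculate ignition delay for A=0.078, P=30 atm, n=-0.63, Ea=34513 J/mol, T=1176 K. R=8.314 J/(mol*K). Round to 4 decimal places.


tau = A * P^n * exp(Ea/(R*T))
P^n = 30^(-0.63) = 0.11733123
Ea/(R*T) = 34513/(8.314*1176) = 3.529924
exp(Ea/(R*T)) = 34.121378
tau = 0.078 * 0.11733123 * 34.121378 = 0.3123 ms


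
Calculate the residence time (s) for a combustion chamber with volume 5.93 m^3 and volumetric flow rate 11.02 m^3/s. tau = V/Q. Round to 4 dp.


tau = V / Q_flow
tau = 5.93 / 11.02 = 0.5381 s


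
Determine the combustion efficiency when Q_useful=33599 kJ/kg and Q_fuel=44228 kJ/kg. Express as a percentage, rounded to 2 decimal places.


Efficiency = (Q_useful / Q_fuel) * 100
Efficiency = (33599 / 44228) * 100
Efficiency = 0.7597 * 100 = 75.97%


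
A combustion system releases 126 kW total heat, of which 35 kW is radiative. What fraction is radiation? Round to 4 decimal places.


f_rad = Q_rad / Q_total
f_rad = 35 / 126 = 0.2778


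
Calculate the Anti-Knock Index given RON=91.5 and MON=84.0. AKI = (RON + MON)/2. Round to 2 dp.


AKI = (RON + MON) / 2
AKI = (91.5 + 84.0) / 2
AKI = 175.5 / 2 = 87.75


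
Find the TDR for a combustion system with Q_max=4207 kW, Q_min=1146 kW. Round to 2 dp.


TDR = Q_max / Q_min
TDR = 4207 / 1146 = 3.67


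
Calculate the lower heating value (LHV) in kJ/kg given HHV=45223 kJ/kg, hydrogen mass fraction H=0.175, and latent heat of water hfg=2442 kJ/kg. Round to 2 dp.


LHV = HHV - hfg * 9 * H
Water correction = 2442 * 9 * 0.175 = 3846.150 kJ/kg
LHV = 45223 - 3846.150 = 41376.85 kJ/kg


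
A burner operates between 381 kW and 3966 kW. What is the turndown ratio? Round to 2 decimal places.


TDR = Q_max / Q_min
TDR = 3966 / 381 = 10.41


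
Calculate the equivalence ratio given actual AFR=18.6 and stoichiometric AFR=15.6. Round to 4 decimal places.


phi = AFR_stoich / AFR_actual
phi = 15.6 / 18.6 = 0.8387


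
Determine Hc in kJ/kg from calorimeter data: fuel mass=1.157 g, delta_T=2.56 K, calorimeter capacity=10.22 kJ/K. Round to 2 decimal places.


Hc = C_cal * delta_T / m_fuel
Q_released = 10.22 * 2.56 = 26.1632 kJ
m_fuel = 1.157 g = 1.157/1000 kg = 0.001157 kg
Hc = 26.1632 / 0.001157 = 22612.96 kJ/kg


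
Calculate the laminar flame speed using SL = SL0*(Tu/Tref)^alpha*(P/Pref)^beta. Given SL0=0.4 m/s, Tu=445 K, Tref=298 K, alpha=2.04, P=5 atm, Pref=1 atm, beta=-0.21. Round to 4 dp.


SL = SL0 * (Tu/Tref)^alpha * (P/Pref)^beta
T ratio = 445/298 = 1.49328859
(T ratio)^alpha = 1.49328859^2.04 = 2.265965
(P/Pref)^beta = 5^(-0.21) = 0.713208
SL = 0.4 * 2.265965 * 0.713208 = 0.6464 m/s


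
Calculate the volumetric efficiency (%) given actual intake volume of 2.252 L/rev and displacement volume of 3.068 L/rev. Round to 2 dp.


eta_v = (V_actual / V_disp) * 100
Ratio = 2.252 / 3.068 = 0.7340
eta_v = 0.7340 * 100 = 73.40%


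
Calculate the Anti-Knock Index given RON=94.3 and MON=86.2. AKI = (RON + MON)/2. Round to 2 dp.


AKI = (RON + MON) / 2
AKI = (94.3 + 86.2) / 2
AKI = 180.5 / 2 = 90.25


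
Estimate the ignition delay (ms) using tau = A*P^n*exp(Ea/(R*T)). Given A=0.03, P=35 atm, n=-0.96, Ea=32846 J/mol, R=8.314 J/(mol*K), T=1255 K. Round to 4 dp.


tau = A * P^n * exp(Ea/(R*T))
P^n = 35^(-0.96) = 0.03293781
Ea/(R*T) = 32846/(8.314*1255) = 3.147957
exp(Ea/(R*T)) = 23.288429
tau = 0.03 * 0.03293781 * 23.288429 = 0.0230 ms


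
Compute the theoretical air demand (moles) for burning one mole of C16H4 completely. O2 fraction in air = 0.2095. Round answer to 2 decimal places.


Balanced combustion: C16H4 + 17 O2 -> 16 CO2 + 2 H2O
O2 needed = C + H/4 = 16 + 4/4 = 17.00 moles
Air moles = O2 / 0.2095 = 17.00 / 0.2095 = 81.15 moles air


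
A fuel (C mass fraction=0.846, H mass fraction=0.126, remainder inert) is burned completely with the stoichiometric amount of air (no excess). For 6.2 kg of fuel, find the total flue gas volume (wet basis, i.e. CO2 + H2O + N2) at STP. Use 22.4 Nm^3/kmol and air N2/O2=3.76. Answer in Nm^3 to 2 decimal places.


Per kg fuel: CO2 = (C/12 kmol)*22.4 = (0.846/12)*22.4 = 1.57920 Nm^3
Per kg fuel: H2O = (H/2 kmol)*22.4 = (0.126/2)*22.4 = 1.41120 Nm^3
O2 needed per kg fuel = C/12 + H/4 = 0.846/12 + 0.126/4 = 0.10200000 kmol
Per kg fuel: N2 = O2*3.76*22.4 = 0.10200000*3.76*22.4 = 8.59085 Nm^3
Total per kg = 1.57920 + 1.41120 + 8.59085 = 11.58125 Nm^3
Total = 11.58125 * 6.2 = 71.80 Nm^3


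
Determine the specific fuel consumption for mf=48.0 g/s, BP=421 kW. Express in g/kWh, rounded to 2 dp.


SFC = (mf / BP) * 3600
Rate = 48.0 / 421 = 0.114014 g/(s*kW)
SFC = 0.114014 * 3600 = 410.45 g/kWh


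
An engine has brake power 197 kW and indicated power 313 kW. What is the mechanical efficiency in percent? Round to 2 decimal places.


eta_mech = (BP / IP) * 100
Ratio = 197 / 313 = 0.6294
eta_mech = 0.6294 * 100 = 62.94%


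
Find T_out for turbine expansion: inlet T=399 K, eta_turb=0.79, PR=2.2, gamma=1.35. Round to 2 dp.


T_out = T_in * (1 - eta * (1 - PR^(-(gamma-1)/gamma)))
Exponent = -(1.35-1)/1.35 = -0.25925926
PR^exp = 2.2^(-0.25925926) = 0.81512413
Factor = 1 - 0.79*(1 - 0.81512413) = 0.85394806
T_out = 399 * 0.85394806 = 340.73 K


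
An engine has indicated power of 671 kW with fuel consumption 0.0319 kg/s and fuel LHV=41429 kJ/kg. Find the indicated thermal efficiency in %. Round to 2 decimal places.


eta_ith = (IP / (mf * LHV)) * 100
Denominator = 0.0319 * 41429 = 1321.5851 kW
eta_ith = (671 / 1321.5851) * 100 = 50.77%


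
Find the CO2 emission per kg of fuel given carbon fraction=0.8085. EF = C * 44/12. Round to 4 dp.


EF = C_frac * (M_CO2 / M_C)
EF = 0.8085 * (44/12)
EF = 0.8085 * 3.666667 = 2.9645 kg_CO2/kg_fuel


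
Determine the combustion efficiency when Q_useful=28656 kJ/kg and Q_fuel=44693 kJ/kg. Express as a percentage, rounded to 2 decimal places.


Efficiency = (Q_useful / Q_fuel) * 100
Efficiency = (28656 / 44693) * 100
Efficiency = 0.6412 * 100 = 64.12%


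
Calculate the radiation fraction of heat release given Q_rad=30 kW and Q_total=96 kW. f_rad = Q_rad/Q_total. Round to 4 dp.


f_rad = Q_rad / Q_total
f_rad = 30 / 96 = 0.3125


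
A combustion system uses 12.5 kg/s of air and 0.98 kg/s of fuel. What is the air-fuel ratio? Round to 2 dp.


AFR = m_air / m_fuel
AFR = 12.5 / 0.98 = 12.76


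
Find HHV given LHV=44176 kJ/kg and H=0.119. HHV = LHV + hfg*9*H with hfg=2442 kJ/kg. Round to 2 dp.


HHV = LHV + hfg * 9 * H
Water addition = 2442 * 9 * 0.119 = 2615.382 kJ/kg
HHV = 44176 + 2615.382 = 46791.38 kJ/kg


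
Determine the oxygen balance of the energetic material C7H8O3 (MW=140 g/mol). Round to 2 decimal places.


OB = -1600 * (2C + H/2 - O) / MW
Inner = 2*7 + 8/2 - 3 = 15.00
OB = -1600 * 15.00 / 140 = -171.43%


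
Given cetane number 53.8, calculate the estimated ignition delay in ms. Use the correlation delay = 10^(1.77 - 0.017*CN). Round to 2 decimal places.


delay = 10^(1.77 - 0.017*CN)
Exponent = 1.77 - 0.017*53.8 = 0.8554
delay = 10^0.8554 = 7.17 ms


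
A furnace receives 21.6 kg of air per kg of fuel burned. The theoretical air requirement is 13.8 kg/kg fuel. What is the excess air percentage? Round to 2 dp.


Excess air = actual - stoichiometric = 21.6 - 13.8 = 7.80 kg/kg fuel
Excess air % = (excess / stoich) * 100 = (7.80 / 13.8) * 100 = 56.52%


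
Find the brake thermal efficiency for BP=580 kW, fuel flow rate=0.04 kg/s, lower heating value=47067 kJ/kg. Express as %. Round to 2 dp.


eta_BTE = (BP / (mf * LHV)) * 100
Denominator = 0.04 * 47067 = 1882.6800 kW
eta_BTE = (580 / 1882.6800) * 100 = 30.81%


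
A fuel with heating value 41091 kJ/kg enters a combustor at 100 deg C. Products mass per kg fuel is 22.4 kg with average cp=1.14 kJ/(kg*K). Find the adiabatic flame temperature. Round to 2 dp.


T_ad = T_in + Hc / (m_p * cp)
Denominator = 22.4 * 1.14 = 25.5360
Temperature rise = 41091 / 25.5360 = 1609.14 K
T_ad = 100 + 1609.14 = 1709.14 deg C


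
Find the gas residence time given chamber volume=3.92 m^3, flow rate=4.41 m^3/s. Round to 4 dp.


tau = V / Q_flow
tau = 3.92 / 4.41 = 0.8889 s


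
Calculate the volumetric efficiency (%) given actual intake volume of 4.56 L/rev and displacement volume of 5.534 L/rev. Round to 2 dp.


eta_v = (V_actual / V_disp) * 100
Ratio = 4.56 / 5.534 = 0.8240
eta_v = 0.8240 * 100 = 82.40%


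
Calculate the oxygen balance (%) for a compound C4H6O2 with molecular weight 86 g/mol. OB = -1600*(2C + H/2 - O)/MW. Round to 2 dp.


OB = -1600 * (2C + H/2 - O) / MW
Inner = 2*4 + 6/2 - 2 = 9.00
OB = -1600 * 9.00 / 86 = -167.44%


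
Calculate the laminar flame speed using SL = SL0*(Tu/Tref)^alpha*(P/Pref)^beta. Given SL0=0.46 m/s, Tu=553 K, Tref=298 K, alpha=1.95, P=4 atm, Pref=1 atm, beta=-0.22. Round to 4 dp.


SL = SL0 * (Tu/Tref)^alpha * (P/Pref)^beta
T ratio = 553/298 = 1.85570470
(T ratio)^alpha = 1.85570470^1.95 = 3.338815
(P/Pref)^beta = 4^(-0.22) = 0.737135
SL = 0.46 * 3.338815 * 0.737135 = 1.1321 m/s


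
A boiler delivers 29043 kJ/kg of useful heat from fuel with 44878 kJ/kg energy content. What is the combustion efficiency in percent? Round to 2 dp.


Efficiency = (Q_useful / Q_fuel) * 100
Efficiency = (29043 / 44878) * 100
Efficiency = 0.6472 * 100 = 64.72%


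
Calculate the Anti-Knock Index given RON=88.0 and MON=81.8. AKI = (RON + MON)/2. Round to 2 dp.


AKI = (RON + MON) / 2
AKI = (88.0 + 81.8) / 2
AKI = 169.8 / 2 = 84.90


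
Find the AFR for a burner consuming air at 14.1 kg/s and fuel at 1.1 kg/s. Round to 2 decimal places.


AFR = m_air / m_fuel
AFR = 14.1 / 1.1 = 12.82


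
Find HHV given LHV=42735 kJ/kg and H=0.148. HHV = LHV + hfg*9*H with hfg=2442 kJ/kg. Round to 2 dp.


HHV = LHV + hfg * 9 * H
Water addition = 2442 * 9 * 0.148 = 3252.744 kJ/kg
HHV = 42735 + 3252.744 = 45987.74 kJ/kg


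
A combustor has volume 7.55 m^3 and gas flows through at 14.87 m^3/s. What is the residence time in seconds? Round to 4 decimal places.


tau = V / Q_flow
tau = 7.55 / 14.87 = 0.5077 s


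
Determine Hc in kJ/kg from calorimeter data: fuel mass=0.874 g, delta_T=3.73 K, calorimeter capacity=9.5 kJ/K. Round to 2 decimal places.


Hc = C_cal * delta_T / m_fuel
Q_released = 9.5 * 3.73 = 35.4350 kJ
m_fuel = 0.874 g = 0.874/1000 kg = 0.000874 kg
Hc = 35.4350 / 0.000874 = 40543.48 kJ/kg


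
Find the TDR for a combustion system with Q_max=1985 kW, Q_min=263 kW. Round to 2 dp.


TDR = Q_max / Q_min
TDR = 1985 / 263 = 7.55


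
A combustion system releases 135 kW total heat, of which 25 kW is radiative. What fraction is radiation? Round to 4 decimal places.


f_rad = Q_rad / Q_total
f_rad = 25 / 135 = 0.1852


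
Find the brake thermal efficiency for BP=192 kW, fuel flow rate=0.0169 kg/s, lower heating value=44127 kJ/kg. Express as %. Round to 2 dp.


eta_BTE = (BP / (mf * LHV)) * 100
Denominator = 0.0169 * 44127 = 745.7463 kW
eta_BTE = (192 / 745.7463) * 100 = 25.75%


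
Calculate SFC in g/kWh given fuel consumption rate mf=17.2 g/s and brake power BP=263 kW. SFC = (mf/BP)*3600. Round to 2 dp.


SFC = (mf / BP) * 3600
Rate = 17.2 / 263 = 0.065399 g/(s*kW)
SFC = 0.065399 * 3600 = 235.44 g/kWh


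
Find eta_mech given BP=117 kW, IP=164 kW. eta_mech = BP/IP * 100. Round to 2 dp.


eta_mech = (BP / IP) * 100
Ratio = 117 / 164 = 0.7134
eta_mech = 0.7134 * 100 = 71.34%
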